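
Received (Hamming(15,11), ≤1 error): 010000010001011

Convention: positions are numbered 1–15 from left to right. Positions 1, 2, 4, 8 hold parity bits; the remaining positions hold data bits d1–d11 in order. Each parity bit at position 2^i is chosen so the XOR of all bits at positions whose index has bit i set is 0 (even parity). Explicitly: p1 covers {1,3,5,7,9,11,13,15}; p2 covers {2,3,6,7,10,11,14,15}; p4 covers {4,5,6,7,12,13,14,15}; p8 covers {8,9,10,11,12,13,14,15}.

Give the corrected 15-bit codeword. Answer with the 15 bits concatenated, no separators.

s1 (pos 1,3,5,7,9,11,13,15): 0⊕0⊕0⊕0⊕0⊕0⊕0⊕1 = 1
s2 (pos 2,3,6,7,10,11,14,15): 1⊕0⊕0⊕0⊕0⊕0⊕1⊕1 = 1
s4 (pos 4,5,6,7,12,13,14,15): 0⊕0⊕0⊕0⊕1⊕0⊕1⊕1 = 1
s8 (pos 8,9,10,11,12,13,14,15): 1⊕0⊕0⊕0⊕1⊕0⊕1⊕1 = 0
Syndrome s8…s1 = 0111 → error at position 7.
Flip position 7: 010000010001011 → 010000110001011

010000110001011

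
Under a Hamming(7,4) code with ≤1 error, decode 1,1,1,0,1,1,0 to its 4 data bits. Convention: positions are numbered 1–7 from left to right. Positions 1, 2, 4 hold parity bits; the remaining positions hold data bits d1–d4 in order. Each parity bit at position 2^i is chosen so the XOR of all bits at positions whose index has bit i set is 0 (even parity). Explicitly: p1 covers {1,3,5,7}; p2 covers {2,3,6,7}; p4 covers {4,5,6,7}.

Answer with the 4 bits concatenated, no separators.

s1 (pos 1,3,5,7): 1⊕1⊕1⊕0 = 1
s2 (pos 2,3,6,7): 1⊕1⊕1⊕0 = 1
s4 (pos 4,5,6,7): 0⊕1⊕1⊕0 = 0
Syndrome s4…s1 = 011 → error at position 3.
Flip position 3: 1110110 → 1100110
Read data bits from positions 3,5,6,7: 0110

0110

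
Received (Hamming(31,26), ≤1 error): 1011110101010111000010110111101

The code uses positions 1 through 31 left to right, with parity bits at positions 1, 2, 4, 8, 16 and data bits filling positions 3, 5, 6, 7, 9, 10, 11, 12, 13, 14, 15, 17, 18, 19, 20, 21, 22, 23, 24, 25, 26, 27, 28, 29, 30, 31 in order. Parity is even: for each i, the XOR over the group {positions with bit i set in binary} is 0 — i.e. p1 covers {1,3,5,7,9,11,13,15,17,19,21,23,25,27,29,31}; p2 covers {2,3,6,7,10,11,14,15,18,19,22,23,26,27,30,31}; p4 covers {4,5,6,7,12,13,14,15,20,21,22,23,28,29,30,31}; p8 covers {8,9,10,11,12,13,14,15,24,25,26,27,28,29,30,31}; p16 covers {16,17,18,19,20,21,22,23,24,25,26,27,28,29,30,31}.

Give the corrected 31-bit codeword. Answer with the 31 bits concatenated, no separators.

1011110101010111000010110111100

s1 (pos 1,3,5,7,9,11,13,15,17,19,21,23,25,27,29,31): 1⊕1⊕1⊕0⊕0⊕0⊕0⊕1⊕0⊕0⊕1⊕1⊕0⊕1⊕1⊕1 = 1
s2 (pos 2,3,6,7,10,11,14,15,18,19,22,23,26,27,30,31): 0⊕1⊕1⊕0⊕1⊕0⊕1⊕1⊕0⊕0⊕0⊕1⊕1⊕1⊕0⊕1 = 1
s4 (pos 4,5,6,7,12,13,14,15,20,21,22,23,28,29,30,31): 1⊕1⊕1⊕0⊕1⊕0⊕1⊕1⊕0⊕1⊕0⊕1⊕1⊕1⊕0⊕1 = 1
s8 (pos 8,9,10,11,12,13,14,15,24,25,26,27,28,29,30,31): 1⊕0⊕1⊕0⊕1⊕0⊕1⊕1⊕1⊕0⊕1⊕1⊕1⊕1⊕0⊕1 = 1
s16 (pos 16,17,18,19,20,21,22,23,24,25,26,27,28,29,30,31): 1⊕0⊕0⊕0⊕0⊕1⊕0⊕1⊕1⊕0⊕1⊕1⊕1⊕1⊕0⊕1 = 1
Syndrome s16…s1 = 11111 → error at position 31.
Flip position 31: 1011110101010111000010110111101 → 1011110101010111000010110111100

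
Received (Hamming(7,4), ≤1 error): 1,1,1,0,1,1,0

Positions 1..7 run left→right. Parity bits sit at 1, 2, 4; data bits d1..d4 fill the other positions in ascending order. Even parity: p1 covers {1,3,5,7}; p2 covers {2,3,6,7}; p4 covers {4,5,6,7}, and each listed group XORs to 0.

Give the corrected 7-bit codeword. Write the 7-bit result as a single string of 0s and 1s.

1100110

s1 (pos 1,3,5,7): 1⊕1⊕1⊕0 = 1
s2 (pos 2,3,6,7): 1⊕1⊕1⊕0 = 1
s4 (pos 4,5,6,7): 0⊕1⊕1⊕0 = 0
Syndrome s4…s1 = 011 → error at position 3.
Flip position 3: 1110110 → 1100110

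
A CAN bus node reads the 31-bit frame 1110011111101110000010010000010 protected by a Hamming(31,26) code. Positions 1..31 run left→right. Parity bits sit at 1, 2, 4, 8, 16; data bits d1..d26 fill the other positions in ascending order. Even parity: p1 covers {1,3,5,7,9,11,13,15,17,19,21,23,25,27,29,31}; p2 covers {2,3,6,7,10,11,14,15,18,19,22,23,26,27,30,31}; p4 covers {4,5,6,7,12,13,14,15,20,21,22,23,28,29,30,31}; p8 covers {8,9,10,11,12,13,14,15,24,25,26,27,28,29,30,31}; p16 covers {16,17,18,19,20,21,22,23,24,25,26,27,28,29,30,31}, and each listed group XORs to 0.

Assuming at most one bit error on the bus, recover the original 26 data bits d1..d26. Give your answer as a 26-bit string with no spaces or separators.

10111110111000010010000000

s1 (pos 1,3,5,7,9,11,13,15,17,19,21,23,25,27,29,31): 1⊕1⊕0⊕1⊕1⊕1⊕1⊕1⊕0⊕0⊕1⊕0⊕0⊕0⊕0⊕0 = 0
s2 (pos 2,3,6,7,10,11,14,15,18,19,22,23,26,27,30,31): 1⊕1⊕1⊕1⊕1⊕1⊕1⊕1⊕0⊕0⊕0⊕0⊕0⊕0⊕1⊕0 = 1
s4 (pos 4,5,6,7,12,13,14,15,20,21,22,23,28,29,30,31): 0⊕0⊕1⊕1⊕0⊕1⊕1⊕1⊕0⊕1⊕0⊕0⊕0⊕0⊕1⊕0 = 1
s8 (pos 8,9,10,11,12,13,14,15,24,25,26,27,28,29,30,31): 1⊕1⊕1⊕1⊕0⊕1⊕1⊕1⊕1⊕0⊕0⊕0⊕0⊕0⊕1⊕0 = 1
s16 (pos 16,17,18,19,20,21,22,23,24,25,26,27,28,29,30,31): 0⊕0⊕0⊕0⊕0⊕1⊕0⊕0⊕1⊕0⊕0⊕0⊕0⊕0⊕1⊕0 = 1
Syndrome s16…s1 = 11110 → error at position 30.
Flip position 30: 1110011111101110000010010000010 → 1110011111101110000010010000000
Read data bits from positions 3,5,6,7,9,10,11,12,13,14,15,17,18,19,20,21,22,23,24,25,26,27,28,29,30,31: 10111110111000010010000000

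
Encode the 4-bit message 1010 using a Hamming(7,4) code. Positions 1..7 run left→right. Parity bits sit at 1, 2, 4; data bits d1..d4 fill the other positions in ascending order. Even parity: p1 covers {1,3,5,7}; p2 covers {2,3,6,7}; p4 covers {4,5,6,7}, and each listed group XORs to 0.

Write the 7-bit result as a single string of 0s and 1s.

1011010

Place data at non-parity positions: p1 p2 1 p4 0 1 0
p1 (pos 1,3,5,7): XOR of data positions = 1⊕0⊕0 = 1
p2 (pos 2,3,6,7): XOR of data positions = 1⊕1⊕0 = 0
p4 (pos 4,5,6,7): XOR of data positions = 0⊕1⊕0 = 1
Codeword: 1011010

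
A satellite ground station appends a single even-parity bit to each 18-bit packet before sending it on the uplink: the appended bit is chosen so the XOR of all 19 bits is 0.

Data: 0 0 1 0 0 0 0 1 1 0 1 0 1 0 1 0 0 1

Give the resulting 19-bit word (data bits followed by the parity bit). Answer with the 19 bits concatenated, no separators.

0010000110101010011

XOR of the 18 data bits: 0⊕0⊕1⊕0⊕0⊕0⊕0⊕1⊕1⊕0⊕1⊕0⊕1⊕0⊕1⊕0⊕0⊕1 = 1
Parity bit = 1 (so all 19 bits XOR to 0).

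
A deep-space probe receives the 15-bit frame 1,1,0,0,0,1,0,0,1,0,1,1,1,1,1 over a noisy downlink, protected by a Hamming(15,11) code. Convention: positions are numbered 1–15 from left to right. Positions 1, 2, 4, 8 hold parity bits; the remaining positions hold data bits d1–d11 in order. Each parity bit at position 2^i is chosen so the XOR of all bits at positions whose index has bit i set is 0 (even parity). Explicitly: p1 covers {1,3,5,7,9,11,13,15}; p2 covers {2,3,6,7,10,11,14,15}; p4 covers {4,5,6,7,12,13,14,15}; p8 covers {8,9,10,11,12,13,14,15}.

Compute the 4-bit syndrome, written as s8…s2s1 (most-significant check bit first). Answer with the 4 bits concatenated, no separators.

0111

s1 (pos 1,3,5,7,9,11,13,15): 1⊕0⊕0⊕0⊕1⊕1⊕1⊕1 = 1
s2 (pos 2,3,6,7,10,11,14,15): 1⊕0⊕1⊕0⊕0⊕1⊕1⊕1 = 1
s4 (pos 4,5,6,7,12,13,14,15): 0⊕0⊕1⊕0⊕1⊕1⊕1⊕1 = 1
s8 (pos 8,9,10,11,12,13,14,15): 0⊕1⊕0⊕1⊕1⊕1⊕1⊕1 = 0
Syndrome s8…s1 = 0111 → error at position 7.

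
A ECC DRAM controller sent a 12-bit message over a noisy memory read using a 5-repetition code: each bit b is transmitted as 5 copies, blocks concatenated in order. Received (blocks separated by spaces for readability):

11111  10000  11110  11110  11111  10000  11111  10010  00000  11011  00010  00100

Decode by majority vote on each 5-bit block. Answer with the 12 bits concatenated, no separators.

Block 1 (11111): 5 ones → 1
Block 2 (10000): 1 one → 0
Block 3 (11110): 4 ones → 1
Block 4 (11110): 4 ones → 1
Block 5 (11111): 5 ones → 1
Block 6 (10000): 1 one → 0
Block 7 (11111): 5 ones → 1
Block 8 (10010): 2 ones → 0
Block 9 (00000): 0 ones → 0
Block 10 (11011): 4 ones → 1
Block 11 (00010): 1 one → 0
Block 12 (00100): 1 one → 0

101110100100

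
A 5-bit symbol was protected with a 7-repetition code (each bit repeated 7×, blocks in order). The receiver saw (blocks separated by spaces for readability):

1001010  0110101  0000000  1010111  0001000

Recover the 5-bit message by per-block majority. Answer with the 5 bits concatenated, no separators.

01010

Block 1 (1001010): 3 ones → 0
Block 2 (0110101): 4 ones → 1
Block 3 (0000000): 0 ones → 0
Block 4 (1010111): 5 ones → 1
Block 5 (0001000): 1 one → 0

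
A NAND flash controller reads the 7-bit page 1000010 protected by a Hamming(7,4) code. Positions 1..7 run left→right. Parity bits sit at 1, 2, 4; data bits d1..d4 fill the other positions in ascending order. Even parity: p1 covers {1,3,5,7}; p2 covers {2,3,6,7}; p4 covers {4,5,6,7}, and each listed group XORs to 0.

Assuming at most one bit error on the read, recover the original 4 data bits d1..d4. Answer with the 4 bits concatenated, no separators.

0011

s1 (pos 1,3,5,7): 1⊕0⊕0⊕0 = 1
s2 (pos 2,3,6,7): 0⊕0⊕1⊕0 = 1
s4 (pos 4,5,6,7): 0⊕0⊕1⊕0 = 1
Syndrome s4…s1 = 111 → error at position 7.
Flip position 7: 1000010 → 1000011
Read data bits from positions 3,5,6,7: 0011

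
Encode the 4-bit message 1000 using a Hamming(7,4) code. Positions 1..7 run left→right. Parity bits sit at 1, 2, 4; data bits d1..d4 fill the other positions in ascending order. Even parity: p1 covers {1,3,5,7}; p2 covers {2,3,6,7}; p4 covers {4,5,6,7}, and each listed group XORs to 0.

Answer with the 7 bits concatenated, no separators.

Place data at non-parity positions: p1 p2 1 p4 0 0 0
p1 (pos 1,3,5,7): XOR of data positions = 1⊕0⊕0 = 1
p2 (pos 2,3,6,7): XOR of data positions = 1⊕0⊕0 = 1
p4 (pos 4,5,6,7): XOR of data positions = 0⊕0⊕0 = 0
Codeword: 1110000

1110000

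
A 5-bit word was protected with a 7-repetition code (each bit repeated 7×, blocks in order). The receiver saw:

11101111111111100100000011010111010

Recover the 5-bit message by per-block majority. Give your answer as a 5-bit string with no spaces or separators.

11001

Block 1 (1110111): 6 ones → 1
Block 2 (1111111): 7 ones → 1
Block 3 (1001000): 2 ones → 0
Block 4 (0001101): 3 ones → 0
Block 5 (0111010): 4 ones → 1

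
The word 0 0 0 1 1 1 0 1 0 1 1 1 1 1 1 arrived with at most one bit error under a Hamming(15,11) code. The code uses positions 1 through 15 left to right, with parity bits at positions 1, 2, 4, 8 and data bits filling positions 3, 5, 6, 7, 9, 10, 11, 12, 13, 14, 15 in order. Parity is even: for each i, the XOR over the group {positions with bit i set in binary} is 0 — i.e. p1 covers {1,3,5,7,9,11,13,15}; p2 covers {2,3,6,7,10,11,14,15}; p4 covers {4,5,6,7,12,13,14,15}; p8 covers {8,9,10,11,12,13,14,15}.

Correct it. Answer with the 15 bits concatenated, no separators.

000111010111101

s1 (pos 1,3,5,7,9,11,13,15): 0⊕0⊕1⊕0⊕0⊕1⊕1⊕1 = 0
s2 (pos 2,3,6,7,10,11,14,15): 0⊕0⊕1⊕0⊕1⊕1⊕1⊕1 = 1
s4 (pos 4,5,6,7,12,13,14,15): 1⊕1⊕1⊕0⊕1⊕1⊕1⊕1 = 1
s8 (pos 8,9,10,11,12,13,14,15): 1⊕0⊕1⊕1⊕1⊕1⊕1⊕1 = 1
Syndrome s8…s1 = 1110 → error at position 14.
Flip position 14: 000111010111111 → 000111010111101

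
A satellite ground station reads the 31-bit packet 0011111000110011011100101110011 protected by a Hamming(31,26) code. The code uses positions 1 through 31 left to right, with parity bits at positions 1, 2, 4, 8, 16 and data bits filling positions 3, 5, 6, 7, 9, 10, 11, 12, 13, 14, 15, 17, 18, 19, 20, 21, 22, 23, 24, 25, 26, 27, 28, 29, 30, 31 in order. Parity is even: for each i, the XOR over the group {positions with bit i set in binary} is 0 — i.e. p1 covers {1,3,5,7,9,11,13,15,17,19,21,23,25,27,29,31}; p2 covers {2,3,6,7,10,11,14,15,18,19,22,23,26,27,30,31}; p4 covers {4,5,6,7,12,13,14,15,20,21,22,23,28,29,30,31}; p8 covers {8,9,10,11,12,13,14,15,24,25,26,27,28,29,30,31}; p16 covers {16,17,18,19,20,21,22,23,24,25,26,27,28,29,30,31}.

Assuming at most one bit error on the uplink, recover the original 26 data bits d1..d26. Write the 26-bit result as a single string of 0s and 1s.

11110011001011100101110011

s1 (pos 1,3,5,7,9,11,13,15,17,19,21,23,25,27,29,31): 0⊕1⊕1⊕1⊕0⊕1⊕0⊕1⊕0⊕1⊕0⊕1⊕1⊕1⊕0⊕1 = 0
s2 (pos 2,3,6,7,10,11,14,15,18,19,22,23,26,27,30,31): 0⊕1⊕1⊕1⊕0⊕1⊕0⊕1⊕1⊕1⊕0⊕1⊕1⊕1⊕1⊕1 = 0
s4 (pos 4,5,6,7,12,13,14,15,20,21,22,23,28,29,30,31): 1⊕1⊕1⊕1⊕1⊕0⊕0⊕1⊕1⊕0⊕0⊕1⊕0⊕0⊕1⊕1 = 0
s8 (pos 8,9,10,11,12,13,14,15,24,25,26,27,28,29,30,31): 0⊕0⊕0⊕1⊕1⊕0⊕0⊕1⊕0⊕1⊕1⊕1⊕0⊕0⊕1⊕1 = 0
s16 (pos 16,17,18,19,20,21,22,23,24,25,26,27,28,29,30,31): 1⊕0⊕1⊕1⊕1⊕0⊕0⊕1⊕0⊕1⊕1⊕1⊕0⊕0⊕1⊕1 = 0
Syndrome s16…s1 = 00000 → no error.
Read data bits from positions 3,5,6,7,9,10,11,12,13,14,15,17,18,19,20,21,22,23,24,25,26,27,28,29,30,31: 11110011001011100101110011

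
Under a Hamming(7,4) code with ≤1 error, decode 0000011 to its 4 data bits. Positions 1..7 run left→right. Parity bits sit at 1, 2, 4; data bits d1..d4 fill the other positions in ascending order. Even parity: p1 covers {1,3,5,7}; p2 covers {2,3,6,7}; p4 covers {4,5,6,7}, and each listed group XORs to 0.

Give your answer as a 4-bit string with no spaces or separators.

s1 (pos 1,3,5,7): 0⊕0⊕0⊕1 = 1
s2 (pos 2,3,6,7): 0⊕0⊕1⊕1 = 0
s4 (pos 4,5,6,7): 0⊕0⊕1⊕1 = 0
Syndrome s4…s1 = 001 → error at position 1.
Flip position 1: 0000011 → 1000011
Read data bits from positions 3,5,6,7: 0011

0011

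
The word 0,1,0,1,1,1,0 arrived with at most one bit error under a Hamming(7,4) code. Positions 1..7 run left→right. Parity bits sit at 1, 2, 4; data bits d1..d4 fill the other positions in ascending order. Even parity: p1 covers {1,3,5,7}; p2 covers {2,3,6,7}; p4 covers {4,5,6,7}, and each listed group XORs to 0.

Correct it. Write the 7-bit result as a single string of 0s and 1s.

0101010

s1 (pos 1,3,5,7): 0⊕0⊕1⊕0 = 1
s2 (pos 2,3,6,7): 1⊕0⊕1⊕0 = 0
s4 (pos 4,5,6,7): 1⊕1⊕1⊕0 = 1
Syndrome s4…s1 = 101 → error at position 5.
Flip position 5: 0101110 → 0101010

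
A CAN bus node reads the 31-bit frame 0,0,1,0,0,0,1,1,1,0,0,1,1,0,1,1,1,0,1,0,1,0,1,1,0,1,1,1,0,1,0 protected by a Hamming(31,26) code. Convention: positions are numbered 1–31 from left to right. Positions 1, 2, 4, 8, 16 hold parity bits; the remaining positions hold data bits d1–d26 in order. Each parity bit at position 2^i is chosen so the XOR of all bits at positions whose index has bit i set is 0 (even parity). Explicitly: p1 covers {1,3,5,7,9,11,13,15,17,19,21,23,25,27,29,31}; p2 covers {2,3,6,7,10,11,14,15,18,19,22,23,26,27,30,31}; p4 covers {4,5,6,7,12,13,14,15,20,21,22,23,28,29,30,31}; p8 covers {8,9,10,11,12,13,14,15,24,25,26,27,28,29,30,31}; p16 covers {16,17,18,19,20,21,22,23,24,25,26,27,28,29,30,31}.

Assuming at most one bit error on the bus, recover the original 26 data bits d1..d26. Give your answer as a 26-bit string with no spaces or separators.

10011001101101010110111010

s1 (pos 1,3,5,7,9,11,13,15,17,19,21,23,25,27,29,31): 0⊕1⊕0⊕1⊕1⊕0⊕1⊕1⊕1⊕1⊕1⊕1⊕0⊕1⊕0⊕0 = 0
s2 (pos 2,3,6,7,10,11,14,15,18,19,22,23,26,27,30,31): 0⊕1⊕0⊕1⊕0⊕0⊕0⊕1⊕0⊕1⊕0⊕1⊕1⊕1⊕1⊕0 = 0
s4 (pos 4,5,6,7,12,13,14,15,20,21,22,23,28,29,30,31): 0⊕0⊕0⊕1⊕1⊕1⊕0⊕1⊕0⊕1⊕0⊕1⊕1⊕0⊕1⊕0 = 0
s8 (pos 8,9,10,11,12,13,14,15,24,25,26,27,28,29,30,31): 1⊕1⊕0⊕0⊕1⊕1⊕0⊕1⊕1⊕0⊕1⊕1⊕1⊕0⊕1⊕0 = 0
s16 (pos 16,17,18,19,20,21,22,23,24,25,26,27,28,29,30,31): 1⊕1⊕0⊕1⊕0⊕1⊕0⊕1⊕1⊕0⊕1⊕1⊕1⊕0⊕1⊕0 = 0
Syndrome s16…s1 = 00000 → no error.
Read data bits from positions 3,5,6,7,9,10,11,12,13,14,15,17,18,19,20,21,22,23,24,25,26,27,28,29,30,31: 10011001101101010110111010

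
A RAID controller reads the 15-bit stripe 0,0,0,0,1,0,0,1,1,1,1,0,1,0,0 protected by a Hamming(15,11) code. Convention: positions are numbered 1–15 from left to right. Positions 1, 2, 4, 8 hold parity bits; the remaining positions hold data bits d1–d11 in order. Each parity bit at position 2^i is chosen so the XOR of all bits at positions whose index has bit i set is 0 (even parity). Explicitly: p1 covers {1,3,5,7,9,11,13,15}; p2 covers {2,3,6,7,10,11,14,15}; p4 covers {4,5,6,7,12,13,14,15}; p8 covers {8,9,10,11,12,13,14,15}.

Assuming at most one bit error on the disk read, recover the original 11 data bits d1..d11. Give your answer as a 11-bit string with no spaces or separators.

s1 (pos 1,3,5,7,9,11,13,15): 0⊕0⊕1⊕0⊕1⊕1⊕1⊕0 = 0
s2 (pos 2,3,6,7,10,11,14,15): 0⊕0⊕0⊕0⊕1⊕1⊕0⊕0 = 0
s4 (pos 4,5,6,7,12,13,14,15): 0⊕1⊕0⊕0⊕0⊕1⊕0⊕0 = 0
s8 (pos 8,9,10,11,12,13,14,15): 1⊕1⊕1⊕1⊕0⊕1⊕0⊕0 = 1
Syndrome s8…s1 = 1000 → error at position 8.
Flip position 8: 000010011110100 → 000010001110100
Read data bits from positions 3,5,6,7,9,10,11,12,13,14,15: 01001110100

01001110100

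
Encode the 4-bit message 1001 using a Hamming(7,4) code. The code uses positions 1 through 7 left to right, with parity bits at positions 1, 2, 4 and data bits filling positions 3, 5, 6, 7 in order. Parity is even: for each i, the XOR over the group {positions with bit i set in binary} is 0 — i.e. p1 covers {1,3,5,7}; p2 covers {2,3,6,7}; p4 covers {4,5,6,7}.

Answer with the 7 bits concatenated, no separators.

0011001

Place data at non-parity positions: p1 p2 1 p4 0 0 1
p1 (pos 1,3,5,7): XOR of data positions = 1⊕0⊕1 = 0
p2 (pos 2,3,6,7): XOR of data positions = 1⊕0⊕1 = 0
p4 (pos 4,5,6,7): XOR of data positions = 0⊕0⊕1 = 1
Codeword: 0011001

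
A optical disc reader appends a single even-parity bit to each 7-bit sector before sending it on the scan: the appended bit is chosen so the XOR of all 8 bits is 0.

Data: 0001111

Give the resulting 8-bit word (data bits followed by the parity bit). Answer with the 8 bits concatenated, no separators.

XOR of the 7 data bits: 0⊕0⊕0⊕1⊕1⊕1⊕1 = 0
Parity bit = 0 (so all 8 bits XOR to 0).

00011110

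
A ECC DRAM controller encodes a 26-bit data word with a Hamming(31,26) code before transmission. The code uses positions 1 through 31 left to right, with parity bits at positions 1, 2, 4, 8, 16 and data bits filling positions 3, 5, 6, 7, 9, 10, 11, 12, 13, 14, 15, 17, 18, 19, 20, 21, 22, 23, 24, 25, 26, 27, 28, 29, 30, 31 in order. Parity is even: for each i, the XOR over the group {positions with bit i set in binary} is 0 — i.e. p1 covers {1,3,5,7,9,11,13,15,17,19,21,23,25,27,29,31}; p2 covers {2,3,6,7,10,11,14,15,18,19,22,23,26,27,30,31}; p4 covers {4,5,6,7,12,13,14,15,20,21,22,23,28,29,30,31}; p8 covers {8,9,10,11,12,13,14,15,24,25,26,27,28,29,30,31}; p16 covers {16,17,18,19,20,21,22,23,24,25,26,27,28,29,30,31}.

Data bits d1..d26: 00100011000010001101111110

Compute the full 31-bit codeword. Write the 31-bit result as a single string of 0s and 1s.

1001010000110001010001101111110

Place data at non-parity positions: p1 p2 0 p4 0 1 0 p8 0 0 1 1 0 0 0 p16 0 1 0 0 0 1 1 0 1 1 1 1 1 1 0
p1 (pos 1,3,5,7,9,11,13,15,17,19,21,23,25,27,29,31): XOR of data positions = 0⊕0⊕0⊕0⊕1⊕0⊕0⊕0⊕0⊕0⊕1⊕1⊕1⊕1⊕0 = 1
p2 (pos 2,3,6,7,10,11,14,15,18,19,22,23,26,27,30,31): XOR of data positions = 0⊕1⊕0⊕0⊕1⊕0⊕0⊕1⊕0⊕1⊕1⊕1⊕1⊕1⊕0 = 0
p4 (pos 4,5,6,7,12,13,14,15,20,21,22,23,28,29,30,31): XOR of data positions = 0⊕1⊕0⊕1⊕0⊕0⊕0⊕0⊕0⊕1⊕1⊕1⊕1⊕1⊕0 = 1
p8 (pos 8,9,10,11,12,13,14,15,24,25,26,27,28,29,30,31): XOR of data positions = 0⊕0⊕1⊕1⊕0⊕0⊕0⊕0⊕1⊕1⊕1⊕1⊕1⊕1⊕0 = 0
p16 (pos 16,17,18,19,20,21,22,23,24,25,26,27,28,29,30,31): XOR of data positions = 0⊕1⊕0⊕0⊕0⊕1⊕1⊕0⊕1⊕1⊕1⊕1⊕1⊕1⊕0 = 1
Codeword: 1001010000110001010001101111110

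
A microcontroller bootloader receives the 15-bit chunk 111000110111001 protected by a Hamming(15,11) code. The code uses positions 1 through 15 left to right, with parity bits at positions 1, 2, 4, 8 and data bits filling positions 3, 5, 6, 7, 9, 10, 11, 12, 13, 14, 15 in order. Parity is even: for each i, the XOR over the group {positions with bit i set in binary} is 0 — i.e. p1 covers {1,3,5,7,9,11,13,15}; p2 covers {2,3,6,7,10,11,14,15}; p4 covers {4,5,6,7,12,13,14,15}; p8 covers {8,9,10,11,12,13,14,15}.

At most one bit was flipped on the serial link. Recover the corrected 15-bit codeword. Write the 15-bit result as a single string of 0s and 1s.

s1 (pos 1,3,5,7,9,11,13,15): 1⊕1⊕0⊕1⊕0⊕1⊕0⊕1 = 1
s2 (pos 2,3,6,7,10,11,14,15): 1⊕1⊕0⊕1⊕1⊕1⊕0⊕1 = 0
s4 (pos 4,5,6,7,12,13,14,15): 0⊕0⊕0⊕1⊕1⊕0⊕0⊕1 = 1
s8 (pos 8,9,10,11,12,13,14,15): 1⊕0⊕1⊕1⊕1⊕0⊕0⊕1 = 1
Syndrome s8…s1 = 1101 → error at position 13.
Flip position 13: 111000110111001 → 111000110111101

111000110111101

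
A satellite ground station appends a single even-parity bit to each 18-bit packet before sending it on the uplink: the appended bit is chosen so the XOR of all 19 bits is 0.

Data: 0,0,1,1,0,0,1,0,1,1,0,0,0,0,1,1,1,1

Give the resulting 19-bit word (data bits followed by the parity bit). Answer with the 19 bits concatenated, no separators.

XOR of the 18 data bits: 0⊕0⊕1⊕1⊕0⊕0⊕1⊕0⊕1⊕1⊕0⊕0⊕0⊕0⊕1⊕1⊕1⊕1 = 1
Parity bit = 1 (so all 19 bits XOR to 0).

0011001011000011111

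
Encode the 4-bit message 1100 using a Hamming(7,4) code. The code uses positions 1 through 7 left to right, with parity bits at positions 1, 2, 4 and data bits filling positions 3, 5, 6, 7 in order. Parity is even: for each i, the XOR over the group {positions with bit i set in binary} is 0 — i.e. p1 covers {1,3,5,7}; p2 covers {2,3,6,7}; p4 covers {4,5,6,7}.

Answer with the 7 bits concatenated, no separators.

Place data at non-parity positions: p1 p2 1 p4 1 0 0
p1 (pos 1,3,5,7): XOR of data positions = 1⊕1⊕0 = 0
p2 (pos 2,3,6,7): XOR of data positions = 1⊕0⊕0 = 1
p4 (pos 4,5,6,7): XOR of data positions = 1⊕0⊕0 = 1
Codeword: 0111100

0111100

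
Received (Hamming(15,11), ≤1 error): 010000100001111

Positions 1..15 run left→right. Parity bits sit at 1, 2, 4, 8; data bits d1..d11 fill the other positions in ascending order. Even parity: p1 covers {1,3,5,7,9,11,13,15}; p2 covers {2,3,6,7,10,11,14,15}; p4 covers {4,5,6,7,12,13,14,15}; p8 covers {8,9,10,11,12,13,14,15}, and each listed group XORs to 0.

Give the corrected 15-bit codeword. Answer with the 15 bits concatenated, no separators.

s1 (pos 1,3,5,7,9,11,13,15): 0⊕0⊕0⊕1⊕0⊕0⊕1⊕1 = 1
s2 (pos 2,3,6,7,10,11,14,15): 1⊕0⊕0⊕1⊕0⊕0⊕1⊕1 = 0
s4 (pos 4,5,6,7,12,13,14,15): 0⊕0⊕0⊕1⊕1⊕1⊕1⊕1 = 1
s8 (pos 8,9,10,11,12,13,14,15): 0⊕0⊕0⊕0⊕1⊕1⊕1⊕1 = 0
Syndrome s8…s1 = 0101 → error at position 5.
Flip position 5: 010000100001111 → 010010100001111

010010100001111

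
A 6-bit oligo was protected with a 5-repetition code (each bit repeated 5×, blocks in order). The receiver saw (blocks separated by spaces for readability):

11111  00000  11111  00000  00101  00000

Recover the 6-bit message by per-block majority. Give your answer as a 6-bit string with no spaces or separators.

101000

Block 1 (11111): 5 ones → 1
Block 2 (00000): 0 ones → 0
Block 3 (11111): 5 ones → 1
Block 4 (00000): 0 ones → 0
Block 5 (00101): 2 ones → 0
Block 6 (00000): 0 ones → 0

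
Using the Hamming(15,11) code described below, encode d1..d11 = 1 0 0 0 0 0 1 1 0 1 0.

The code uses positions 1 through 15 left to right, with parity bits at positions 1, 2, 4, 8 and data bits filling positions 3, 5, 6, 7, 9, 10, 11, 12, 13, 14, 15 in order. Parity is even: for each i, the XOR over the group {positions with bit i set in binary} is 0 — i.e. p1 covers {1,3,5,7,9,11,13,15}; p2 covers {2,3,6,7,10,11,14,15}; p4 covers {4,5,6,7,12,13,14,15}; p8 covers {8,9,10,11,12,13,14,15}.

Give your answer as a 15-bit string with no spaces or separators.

011000010011010

Place data at non-parity positions: p1 p2 1 p4 0 0 0 p8 0 0 1 1 0 1 0
p1 (pos 1,3,5,7,9,11,13,15): XOR of data positions = 1⊕0⊕0⊕0⊕1⊕0⊕0 = 0
p2 (pos 2,3,6,7,10,11,14,15): XOR of data positions = 1⊕0⊕0⊕0⊕1⊕1⊕0 = 1
p4 (pos 4,5,6,7,12,13,14,15): XOR of data positions = 0⊕0⊕0⊕1⊕0⊕1⊕0 = 0
p8 (pos 8,9,10,11,12,13,14,15): XOR of data positions = 0⊕0⊕1⊕1⊕0⊕1⊕0 = 1
Codeword: 011000010011010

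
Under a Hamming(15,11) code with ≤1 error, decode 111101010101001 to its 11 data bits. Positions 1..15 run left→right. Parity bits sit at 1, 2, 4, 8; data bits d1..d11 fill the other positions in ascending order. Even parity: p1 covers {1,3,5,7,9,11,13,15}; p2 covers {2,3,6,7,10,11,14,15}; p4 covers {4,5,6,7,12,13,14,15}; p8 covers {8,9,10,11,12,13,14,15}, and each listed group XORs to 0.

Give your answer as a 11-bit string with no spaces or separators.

s1 (pos 1,3,5,7,9,11,13,15): 1⊕1⊕0⊕0⊕0⊕0⊕0⊕1 = 1
s2 (pos 2,3,6,7,10,11,14,15): 1⊕1⊕1⊕0⊕1⊕0⊕0⊕1 = 1
s4 (pos 4,5,6,7,12,13,14,15): 1⊕0⊕1⊕0⊕1⊕0⊕0⊕1 = 0
s8 (pos 8,9,10,11,12,13,14,15): 1⊕0⊕1⊕0⊕1⊕0⊕0⊕1 = 0
Syndrome s8…s1 = 0011 → error at position 3.
Flip position 3: 111101010101001 → 110101010101001
Read data bits from positions 3,5,6,7,9,10,11,12,13,14,15: 00100101001

00100101001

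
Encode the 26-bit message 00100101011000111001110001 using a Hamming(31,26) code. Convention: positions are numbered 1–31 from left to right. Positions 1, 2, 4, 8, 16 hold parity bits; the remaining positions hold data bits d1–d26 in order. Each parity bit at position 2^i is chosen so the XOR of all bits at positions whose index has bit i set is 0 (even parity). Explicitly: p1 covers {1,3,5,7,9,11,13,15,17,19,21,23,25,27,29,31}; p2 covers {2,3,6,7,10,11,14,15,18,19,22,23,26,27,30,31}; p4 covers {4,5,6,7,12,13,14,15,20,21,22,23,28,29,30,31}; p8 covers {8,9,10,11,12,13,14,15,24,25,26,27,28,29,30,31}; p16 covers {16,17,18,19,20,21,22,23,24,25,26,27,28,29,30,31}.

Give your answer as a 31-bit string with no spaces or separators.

1000010001010111000111001110001

Place data at non-parity positions: p1 p2 0 p4 0 1 0 p8 0 1 0 1 0 1 1 p16 0 0 0 1 1 1 0 0 1 1 1 0 0 0 1
p1 (pos 1,3,5,7,9,11,13,15,17,19,21,23,25,27,29,31): XOR of data positions = 0⊕0⊕0⊕0⊕0⊕0⊕1⊕0⊕0⊕1⊕0⊕1⊕1⊕0⊕1 = 1
p2 (pos 2,3,6,7,10,11,14,15,18,19,22,23,26,27,30,31): XOR of data positions = 0⊕1⊕0⊕1⊕0⊕1⊕1⊕0⊕0⊕1⊕0⊕1⊕1⊕0⊕1 = 0
p4 (pos 4,5,6,7,12,13,14,15,20,21,22,23,28,29,30,31): XOR of data positions = 0⊕1⊕0⊕1⊕0⊕1⊕1⊕1⊕1⊕1⊕0⊕0⊕0⊕0⊕1 = 0
p8 (pos 8,9,10,11,12,13,14,15,24,25,26,27,28,29,30,31): XOR of data positions = 0⊕1⊕0⊕1⊕0⊕1⊕1⊕0⊕1⊕1⊕1⊕0⊕0⊕0⊕1 = 0
p16 (pos 16,17,18,19,20,21,22,23,24,25,26,27,28,29,30,31): XOR of data positions = 0⊕0⊕0⊕1⊕1⊕1⊕0⊕0⊕1⊕1⊕1⊕0⊕0⊕0⊕1 = 1
Codeword: 1000010001010111000111001110001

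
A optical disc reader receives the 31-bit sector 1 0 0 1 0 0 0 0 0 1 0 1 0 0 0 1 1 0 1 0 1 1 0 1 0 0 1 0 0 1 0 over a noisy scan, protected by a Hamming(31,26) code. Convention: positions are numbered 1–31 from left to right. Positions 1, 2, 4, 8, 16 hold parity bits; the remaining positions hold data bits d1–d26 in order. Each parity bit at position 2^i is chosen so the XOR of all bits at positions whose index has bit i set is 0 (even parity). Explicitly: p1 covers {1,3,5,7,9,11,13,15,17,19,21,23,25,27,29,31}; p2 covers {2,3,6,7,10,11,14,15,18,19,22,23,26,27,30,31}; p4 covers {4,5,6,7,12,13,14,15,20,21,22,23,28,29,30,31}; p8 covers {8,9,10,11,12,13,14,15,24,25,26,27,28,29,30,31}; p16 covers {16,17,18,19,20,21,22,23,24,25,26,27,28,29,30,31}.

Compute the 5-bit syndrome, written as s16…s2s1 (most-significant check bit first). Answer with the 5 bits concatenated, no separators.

s1 (pos 1,3,5,7,9,11,13,15,17,19,21,23,25,27,29,31): 1⊕0⊕0⊕0⊕0⊕0⊕0⊕0⊕1⊕1⊕1⊕0⊕0⊕1⊕0⊕0 = 1
s2 (pos 2,3,6,7,10,11,14,15,18,19,22,23,26,27,30,31): 0⊕0⊕0⊕0⊕1⊕0⊕0⊕0⊕0⊕1⊕1⊕0⊕0⊕1⊕1⊕0 = 1
s4 (pos 4,5,6,7,12,13,14,15,20,21,22,23,28,29,30,31): 1⊕0⊕0⊕0⊕1⊕0⊕0⊕0⊕0⊕1⊕1⊕0⊕0⊕0⊕1⊕0 = 1
s8 (pos 8,9,10,11,12,13,14,15,24,25,26,27,28,29,30,31): 0⊕0⊕1⊕0⊕1⊕0⊕0⊕0⊕1⊕0⊕0⊕1⊕0⊕0⊕1⊕0 = 1
s16 (pos 16,17,18,19,20,21,22,23,24,25,26,27,28,29,30,31): 1⊕1⊕0⊕1⊕0⊕1⊕1⊕0⊕1⊕0⊕0⊕1⊕0⊕0⊕1⊕0 = 0
Syndrome s16…s1 = 01111 → error at position 15.

01111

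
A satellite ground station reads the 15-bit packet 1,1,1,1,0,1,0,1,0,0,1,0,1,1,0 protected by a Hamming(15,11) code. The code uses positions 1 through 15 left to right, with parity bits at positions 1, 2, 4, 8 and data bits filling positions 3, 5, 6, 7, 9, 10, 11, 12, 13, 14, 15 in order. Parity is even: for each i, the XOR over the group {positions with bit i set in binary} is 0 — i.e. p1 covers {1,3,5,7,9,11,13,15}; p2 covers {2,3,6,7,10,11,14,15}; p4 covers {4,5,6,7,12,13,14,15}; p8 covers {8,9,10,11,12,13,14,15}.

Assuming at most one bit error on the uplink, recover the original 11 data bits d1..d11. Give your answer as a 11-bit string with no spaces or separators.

10100010110

s1 (pos 1,3,5,7,9,11,13,15): 1⊕1⊕0⊕0⊕0⊕1⊕1⊕0 = 0
s2 (pos 2,3,6,7,10,11,14,15): 1⊕1⊕1⊕0⊕0⊕1⊕1⊕0 = 1
s4 (pos 4,5,6,7,12,13,14,15): 1⊕0⊕1⊕0⊕0⊕1⊕1⊕0 = 0
s8 (pos 8,9,10,11,12,13,14,15): 1⊕0⊕0⊕1⊕0⊕1⊕1⊕0 = 0
Syndrome s8…s1 = 0010 → error at position 2.
Flip position 2: 111101010010110 → 101101010010110
Read data bits from positions 3,5,6,7,9,10,11,12,13,14,15: 10100010110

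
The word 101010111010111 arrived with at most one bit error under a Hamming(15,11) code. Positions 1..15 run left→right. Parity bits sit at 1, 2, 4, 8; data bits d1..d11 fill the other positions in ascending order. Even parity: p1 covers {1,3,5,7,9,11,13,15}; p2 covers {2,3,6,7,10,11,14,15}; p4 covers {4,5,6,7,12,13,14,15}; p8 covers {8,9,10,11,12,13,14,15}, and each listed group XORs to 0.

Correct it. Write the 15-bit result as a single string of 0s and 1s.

101011111010111

s1 (pos 1,3,5,7,9,11,13,15): 1⊕1⊕1⊕1⊕1⊕1⊕1⊕1 = 0
s2 (pos 2,3,6,7,10,11,14,15): 0⊕1⊕0⊕1⊕0⊕1⊕1⊕1 = 1
s4 (pos 4,5,6,7,12,13,14,15): 0⊕1⊕0⊕1⊕0⊕1⊕1⊕1 = 1
s8 (pos 8,9,10,11,12,13,14,15): 1⊕1⊕0⊕1⊕0⊕1⊕1⊕1 = 0
Syndrome s8…s1 = 0110 → error at position 6.
Flip position 6: 101010111010111 → 101011111010111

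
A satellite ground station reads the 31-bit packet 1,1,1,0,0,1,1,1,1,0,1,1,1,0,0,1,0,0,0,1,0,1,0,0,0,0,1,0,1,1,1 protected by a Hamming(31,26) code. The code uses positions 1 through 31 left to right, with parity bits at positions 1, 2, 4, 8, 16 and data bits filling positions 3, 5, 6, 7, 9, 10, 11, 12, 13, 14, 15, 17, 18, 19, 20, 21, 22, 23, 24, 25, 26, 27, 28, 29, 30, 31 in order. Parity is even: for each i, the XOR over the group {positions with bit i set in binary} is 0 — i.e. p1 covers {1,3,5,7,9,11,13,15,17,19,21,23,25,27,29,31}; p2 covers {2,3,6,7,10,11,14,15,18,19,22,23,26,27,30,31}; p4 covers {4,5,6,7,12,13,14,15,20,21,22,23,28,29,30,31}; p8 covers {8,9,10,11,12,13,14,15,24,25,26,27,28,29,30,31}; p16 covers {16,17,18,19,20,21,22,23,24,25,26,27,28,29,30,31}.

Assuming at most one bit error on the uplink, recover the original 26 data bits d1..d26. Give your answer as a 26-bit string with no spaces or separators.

10111011100000101000010110

s1 (pos 1,3,5,7,9,11,13,15,17,19,21,23,25,27,29,31): 1⊕1⊕0⊕1⊕1⊕1⊕1⊕0⊕0⊕0⊕0⊕0⊕0⊕1⊕1⊕1 = 1
s2 (pos 2,3,6,7,10,11,14,15,18,19,22,23,26,27,30,31): 1⊕1⊕1⊕1⊕0⊕1⊕0⊕0⊕0⊕0⊕1⊕0⊕0⊕1⊕1⊕1 = 1
s4 (pos 4,5,6,7,12,13,14,15,20,21,22,23,28,29,30,31): 0⊕0⊕1⊕1⊕1⊕1⊕0⊕0⊕1⊕0⊕1⊕0⊕0⊕1⊕1⊕1 = 1
s8 (pos 8,9,10,11,12,13,14,15,24,25,26,27,28,29,30,31): 1⊕1⊕0⊕1⊕1⊕1⊕0⊕0⊕0⊕0⊕0⊕1⊕0⊕1⊕1⊕1 = 1
s16 (pos 16,17,18,19,20,21,22,23,24,25,26,27,28,29,30,31): 1⊕0⊕0⊕0⊕1⊕0⊕1⊕0⊕0⊕0⊕0⊕1⊕0⊕1⊕1⊕1 = 1
Syndrome s16…s1 = 11111 → error at position 31.
Flip position 31: 1110011110111001000101000010111 → 1110011110111001000101000010110
Read data bits from positions 3,5,6,7,9,10,11,12,13,14,15,17,18,19,20,21,22,23,24,25,26,27,28,29,30,31: 10111011100000101000010110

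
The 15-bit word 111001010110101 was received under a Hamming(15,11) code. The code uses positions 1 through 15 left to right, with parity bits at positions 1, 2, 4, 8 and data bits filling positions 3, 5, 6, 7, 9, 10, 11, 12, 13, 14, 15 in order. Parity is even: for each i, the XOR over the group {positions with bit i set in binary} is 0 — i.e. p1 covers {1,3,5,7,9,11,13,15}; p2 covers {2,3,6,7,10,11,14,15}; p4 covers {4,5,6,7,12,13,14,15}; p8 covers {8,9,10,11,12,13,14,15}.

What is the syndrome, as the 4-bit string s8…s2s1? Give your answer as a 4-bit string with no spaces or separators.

s1 (pos 1,3,5,7,9,11,13,15): 1⊕1⊕0⊕0⊕0⊕1⊕1⊕1 = 1
s2 (pos 2,3,6,7,10,11,14,15): 1⊕1⊕1⊕0⊕1⊕1⊕0⊕1 = 0
s4 (pos 4,5,6,7,12,13,14,15): 0⊕0⊕1⊕0⊕0⊕1⊕0⊕1 = 1
s8 (pos 8,9,10,11,12,13,14,15): 1⊕0⊕1⊕1⊕0⊕1⊕0⊕1 = 1
Syndrome s8…s1 = 1101 → error at position 13.

1101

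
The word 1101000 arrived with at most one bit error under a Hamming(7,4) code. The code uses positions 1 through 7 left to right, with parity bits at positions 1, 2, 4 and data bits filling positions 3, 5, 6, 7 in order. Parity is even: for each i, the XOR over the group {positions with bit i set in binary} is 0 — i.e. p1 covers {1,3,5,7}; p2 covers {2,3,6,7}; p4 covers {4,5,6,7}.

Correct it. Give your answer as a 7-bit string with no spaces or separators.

s1 (pos 1,3,5,7): 1⊕0⊕0⊕0 = 1
s2 (pos 2,3,6,7): 1⊕0⊕0⊕0 = 1
s4 (pos 4,5,6,7): 1⊕0⊕0⊕0 = 1
Syndrome s4…s1 = 111 → error at position 7.
Flip position 7: 1101000 → 1101001

1101001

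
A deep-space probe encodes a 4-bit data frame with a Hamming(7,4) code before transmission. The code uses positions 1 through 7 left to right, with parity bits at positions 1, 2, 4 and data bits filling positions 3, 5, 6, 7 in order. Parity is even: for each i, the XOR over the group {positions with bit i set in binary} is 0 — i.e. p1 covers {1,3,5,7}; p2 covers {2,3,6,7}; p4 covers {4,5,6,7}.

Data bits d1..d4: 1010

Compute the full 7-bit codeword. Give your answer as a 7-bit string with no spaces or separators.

Place data at non-parity positions: p1 p2 1 p4 0 1 0
p1 (pos 1,3,5,7): XOR of data positions = 1⊕0⊕0 = 1
p2 (pos 2,3,6,7): XOR of data positions = 1⊕1⊕0 = 0
p4 (pos 4,5,6,7): XOR of data positions = 0⊕1⊕0 = 1
Codeword: 1011010

1011010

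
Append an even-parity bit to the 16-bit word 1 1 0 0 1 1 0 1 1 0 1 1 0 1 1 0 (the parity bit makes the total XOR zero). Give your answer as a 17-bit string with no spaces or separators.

11001101101101100

XOR of the 16 data bits: 1⊕1⊕0⊕0⊕1⊕1⊕0⊕1⊕1⊕0⊕1⊕1⊕0⊕1⊕1⊕0 = 0
Parity bit = 0 (so all 17 bits XOR to 0).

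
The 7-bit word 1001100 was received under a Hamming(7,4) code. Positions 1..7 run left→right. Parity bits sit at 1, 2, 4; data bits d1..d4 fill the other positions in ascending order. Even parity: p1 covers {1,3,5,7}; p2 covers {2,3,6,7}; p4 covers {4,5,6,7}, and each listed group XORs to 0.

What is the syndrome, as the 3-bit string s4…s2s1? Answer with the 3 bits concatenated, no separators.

s1 (pos 1,3,5,7): 1⊕0⊕1⊕0 = 0
s2 (pos 2,3,6,7): 0⊕0⊕0⊕0 = 0
s4 (pos 4,5,6,7): 1⊕1⊕0⊕0 = 0
Syndrome s4…s1 = 000 → no error.

000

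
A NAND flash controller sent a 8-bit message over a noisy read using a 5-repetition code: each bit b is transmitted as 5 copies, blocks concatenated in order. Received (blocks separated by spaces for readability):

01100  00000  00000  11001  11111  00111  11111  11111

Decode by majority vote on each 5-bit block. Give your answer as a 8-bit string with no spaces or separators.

Block 1 (01100): 2 ones → 0
Block 2 (00000): 0 ones → 0
Block 3 (00000): 0 ones → 0
Block 4 (11001): 3 ones → 1
Block 5 (11111): 5 ones → 1
Block 6 (00111): 3 ones → 1
Block 7 (11111): 5 ones → 1
Block 8 (11111): 5 ones → 1

00011111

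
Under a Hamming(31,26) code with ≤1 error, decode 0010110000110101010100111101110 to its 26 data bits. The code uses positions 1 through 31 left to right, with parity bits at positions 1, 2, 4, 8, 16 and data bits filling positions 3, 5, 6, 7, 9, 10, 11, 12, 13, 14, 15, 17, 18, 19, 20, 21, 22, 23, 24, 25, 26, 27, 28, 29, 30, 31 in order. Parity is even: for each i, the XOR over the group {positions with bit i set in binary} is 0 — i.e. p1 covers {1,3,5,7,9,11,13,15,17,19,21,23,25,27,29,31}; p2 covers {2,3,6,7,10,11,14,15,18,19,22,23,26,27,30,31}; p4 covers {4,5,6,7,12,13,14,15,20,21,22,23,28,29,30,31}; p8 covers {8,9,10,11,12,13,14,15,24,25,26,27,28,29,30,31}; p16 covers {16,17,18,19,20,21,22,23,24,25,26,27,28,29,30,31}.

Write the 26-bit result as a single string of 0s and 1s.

11100010010010100111101110

s1 (pos 1,3,5,7,9,11,13,15,17,19,21,23,25,27,29,31): 0⊕1⊕1⊕0⊕0⊕1⊕0⊕0⊕0⊕0⊕0⊕1⊕1⊕0⊕1⊕0 = 0
s2 (pos 2,3,6,7,10,11,14,15,18,19,22,23,26,27,30,31): 0⊕1⊕1⊕0⊕0⊕1⊕1⊕0⊕1⊕0⊕0⊕1⊕1⊕0⊕1⊕0 = 0
s4 (pos 4,5,6,7,12,13,14,15,20,21,22,23,28,29,30,31): 0⊕1⊕1⊕0⊕1⊕0⊕1⊕0⊕1⊕0⊕0⊕1⊕1⊕1⊕1⊕0 = 1
s8 (pos 8,9,10,11,12,13,14,15,24,25,26,27,28,29,30,31): 0⊕0⊕0⊕1⊕1⊕0⊕1⊕0⊕1⊕1⊕1⊕0⊕1⊕1⊕1⊕0 = 1
s16 (pos 16,17,18,19,20,21,22,23,24,25,26,27,28,29,30,31): 1⊕0⊕1⊕0⊕1⊕0⊕0⊕1⊕1⊕1⊕1⊕0⊕1⊕1⊕1⊕0 = 0
Syndrome s16…s1 = 01100 → error at position 12.
Flip position 12: 0010110000110101010100111101110 → 0010110000100101010100111101110
Read data bits from positions 3,5,6,7,9,10,11,12,13,14,15,17,18,19,20,21,22,23,24,25,26,27,28,29,30,31: 11100010010010100111101110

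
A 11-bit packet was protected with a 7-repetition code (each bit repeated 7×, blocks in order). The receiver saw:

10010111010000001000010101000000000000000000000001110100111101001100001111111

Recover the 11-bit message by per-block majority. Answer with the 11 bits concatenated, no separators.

10000001101

Block 1 (1001011): 4 ones → 1
Block 2 (1010000): 2 ones → 0
Block 3 (0010000): 1 one → 0
Block 4 (1010100): 3 ones → 0
Block 5 (0000000): 0 ones → 0
Block 6 (0000000): 0 ones → 0
Block 7 (0000000): 0 ones → 0
Block 8 (1110100): 4 ones → 1
Block 9 (1111010): 5 ones → 1
Block 10 (0110000): 2 ones → 0
Block 11 (1111111): 7 ones → 1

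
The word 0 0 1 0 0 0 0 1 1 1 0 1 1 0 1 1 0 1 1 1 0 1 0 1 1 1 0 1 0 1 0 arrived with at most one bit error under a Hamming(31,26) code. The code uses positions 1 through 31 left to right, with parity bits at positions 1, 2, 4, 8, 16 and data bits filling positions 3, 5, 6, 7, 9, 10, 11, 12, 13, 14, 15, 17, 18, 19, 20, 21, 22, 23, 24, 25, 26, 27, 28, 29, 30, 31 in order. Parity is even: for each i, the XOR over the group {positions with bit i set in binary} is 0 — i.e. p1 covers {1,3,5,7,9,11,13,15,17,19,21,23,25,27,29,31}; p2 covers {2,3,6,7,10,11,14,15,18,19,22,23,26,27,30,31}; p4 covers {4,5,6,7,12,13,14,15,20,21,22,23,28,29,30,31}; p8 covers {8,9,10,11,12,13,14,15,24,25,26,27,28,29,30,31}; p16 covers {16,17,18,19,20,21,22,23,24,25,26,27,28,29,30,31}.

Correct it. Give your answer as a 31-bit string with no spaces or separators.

s1 (pos 1,3,5,7,9,11,13,15,17,19,21,23,25,27,29,31): 0⊕1⊕0⊕0⊕1⊕0⊕1⊕1⊕0⊕1⊕0⊕0⊕1⊕0⊕0⊕0 = 0
s2 (pos 2,3,6,7,10,11,14,15,18,19,22,23,26,27,30,31): 0⊕1⊕0⊕0⊕1⊕0⊕0⊕1⊕1⊕1⊕1⊕0⊕1⊕0⊕1⊕0 = 0
s4 (pos 4,5,6,7,12,13,14,15,20,21,22,23,28,29,30,31): 0⊕0⊕0⊕0⊕1⊕1⊕0⊕1⊕1⊕0⊕1⊕0⊕1⊕0⊕1⊕0 = 1
s8 (pos 8,9,10,11,12,13,14,15,24,25,26,27,28,29,30,31): 1⊕1⊕1⊕0⊕1⊕1⊕0⊕1⊕1⊕1⊕1⊕0⊕1⊕0⊕1⊕0 = 1
s16 (pos 16,17,18,19,20,21,22,23,24,25,26,27,28,29,30,31): 1⊕0⊕1⊕1⊕1⊕0⊕1⊕0⊕1⊕1⊕1⊕0⊕1⊕0⊕1⊕0 = 0
Syndrome s16…s1 = 01100 → error at position 12.
Flip position 12: 0010000111011011011101011101010 → 0010000111001011011101011101010

0010000111001011011101011101010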